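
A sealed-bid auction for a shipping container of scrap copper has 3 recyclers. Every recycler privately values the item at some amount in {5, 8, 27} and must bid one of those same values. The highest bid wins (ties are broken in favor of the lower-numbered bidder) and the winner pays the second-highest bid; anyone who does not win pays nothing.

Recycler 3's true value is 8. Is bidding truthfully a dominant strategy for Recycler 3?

Yes

Check each profile of the others' bids and compare truth against every alternative bid.
Others bid (5, 5): truth gives 3, best alternative gives 3.
Others bid (5, 8): truth gives 0, best alternative gives 0.
Others bid (5, 27): truth gives 0, best alternative gives 0.
Others bid (8, 5): truth gives 0, best alternative gives 0.
Others bid (8, 8): truth gives 0, best alternative gives 0.
Others bid (8, 27): truth gives 0, best alternative gives 0.
(Remaining 3 profiles checked similarly; truth is weakly best in each.)
In every case the truthful bid is at least as good as any alternative, so it is a dominant strategy.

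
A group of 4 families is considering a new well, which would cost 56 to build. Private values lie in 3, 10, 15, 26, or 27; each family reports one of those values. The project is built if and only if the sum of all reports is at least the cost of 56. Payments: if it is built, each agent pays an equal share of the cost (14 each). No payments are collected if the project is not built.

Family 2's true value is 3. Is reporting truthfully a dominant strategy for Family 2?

Check each profile of the others' reports and compare truth against every alternative report.
Others report (10, 10, 26): truth gives 0, best alternative gives -11.
Others report (10, 10, 27): truth gives 0, best alternative gives -11.
Others report (10, 15, 26): truth gives 0, best alternative gives -11.
Others report (10, 15, 27): truth gives 0, best alternative gives -11.
Others report (10, 26, 10): truth gives 0, best alternative gives -11.
Others report (10, 26, 15): truth gives 0, best alternative gives -11.
(Remaining 119 profiles checked similarly; truth is weakly best in each.)
In every case the truthful report is at least as good as any alternative, so it is a dominant strategy.

Yes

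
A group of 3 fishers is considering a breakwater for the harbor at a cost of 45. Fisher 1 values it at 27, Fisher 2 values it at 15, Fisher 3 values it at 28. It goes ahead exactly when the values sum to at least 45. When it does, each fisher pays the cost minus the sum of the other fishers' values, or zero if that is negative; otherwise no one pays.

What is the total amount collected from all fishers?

Total value 70 ≥ cost 45, so it is built.
Fisher 1: others sum to 43; max(0, 45 - 43) = 2.
Fisher 2: others sum to 55; max(0, 45 - 55) = 0.
Fisher 3: others sum to 42; max(0, 45 - 42) = 3.
Total collected = 2 + 0 + 3 = 5.

5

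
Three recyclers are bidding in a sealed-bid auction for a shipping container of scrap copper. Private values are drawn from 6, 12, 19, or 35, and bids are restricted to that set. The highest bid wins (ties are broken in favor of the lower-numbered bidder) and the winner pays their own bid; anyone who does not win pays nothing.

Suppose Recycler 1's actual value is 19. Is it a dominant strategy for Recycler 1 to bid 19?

No

Consider the case where Recycler 2 bids 6 and Recycler 3 bids 6.
Truthful bid 19: wins, pays 19, utility 19 - 19 = 0.
Bid 6 instead: wins, pays 6, utility 19 - 6 = 13.
Since 13 > 0, bidding 6 is strictly better here, so truthful bidding is not dominant.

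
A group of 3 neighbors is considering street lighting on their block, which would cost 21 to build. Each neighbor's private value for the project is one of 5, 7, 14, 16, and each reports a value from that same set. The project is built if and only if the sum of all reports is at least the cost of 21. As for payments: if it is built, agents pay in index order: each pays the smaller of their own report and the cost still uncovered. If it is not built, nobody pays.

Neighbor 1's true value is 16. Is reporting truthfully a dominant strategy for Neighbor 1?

No

Consider the case where Neighbor 2 reports 5 and Neighbor 3 reports 5.
Truthful report 16: project built, pays 16, utility 16 - 16 = 0.
Report 14 instead: project built, pays 14, utility 16 - 14 = 2.
Since 2 > 0, reporting 14 is strictly better here, so truthful reporting is not dominant.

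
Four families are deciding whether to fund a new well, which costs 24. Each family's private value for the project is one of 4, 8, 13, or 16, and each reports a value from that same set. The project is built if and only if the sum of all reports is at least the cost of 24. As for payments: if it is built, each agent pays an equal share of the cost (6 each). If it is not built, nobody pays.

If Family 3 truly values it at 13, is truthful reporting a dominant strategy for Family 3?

Yes

Check each profile of the others' reports and compare truth against every alternative report.
Others report (4, 4, 4): truth gives 7, best alternative gives 7.
Others report (4, 4, 8): truth gives 7, best alternative gives 7.
Others report (4, 4, 13): truth gives 7, best alternative gives 7.
Others report (4, 4, 16): truth gives 7, best alternative gives 7.
Others report (4, 8, 4): truth gives 7, best alternative gives 7.
Others report (4, 8, 8): truth gives 7, best alternative gives 7.
(Remaining 58 profiles checked similarly; truth is weakly best in each.)
In every case the truthful report is at least as good as any alternative, so it is a dominant strategy.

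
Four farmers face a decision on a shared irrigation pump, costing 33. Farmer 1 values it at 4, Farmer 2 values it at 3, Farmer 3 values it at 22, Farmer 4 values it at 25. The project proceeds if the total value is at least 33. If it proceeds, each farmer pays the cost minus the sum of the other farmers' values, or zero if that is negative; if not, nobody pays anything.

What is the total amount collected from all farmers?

Total value 54 ≥ cost 33, so it is built.
Farmer 1: others sum to 50; max(0, 33 - 50) = 0.
Farmer 2: others sum to 51; max(0, 33 - 51) = 0.
Farmer 3: others sum to 32; max(0, 33 - 32) = 1.
Farmer 4: others sum to 29; max(0, 33 - 29) = 4.
Total collected = 0 + 0 + 1 + 4 = 5.

5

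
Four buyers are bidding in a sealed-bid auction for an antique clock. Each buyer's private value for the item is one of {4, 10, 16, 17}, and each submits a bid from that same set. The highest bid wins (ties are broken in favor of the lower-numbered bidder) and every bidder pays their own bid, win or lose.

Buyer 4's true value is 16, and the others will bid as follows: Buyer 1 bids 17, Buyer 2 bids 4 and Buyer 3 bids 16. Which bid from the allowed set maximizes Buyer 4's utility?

Bid 4: loses but pays 4, utility -4.
Bid 10: loses but pays 10, utility -10.
Bid 16: loses but pays 16, utility -16.
Bid 17: loses but pays 17, utility -17.
The best choice is 4 with utility -4.

4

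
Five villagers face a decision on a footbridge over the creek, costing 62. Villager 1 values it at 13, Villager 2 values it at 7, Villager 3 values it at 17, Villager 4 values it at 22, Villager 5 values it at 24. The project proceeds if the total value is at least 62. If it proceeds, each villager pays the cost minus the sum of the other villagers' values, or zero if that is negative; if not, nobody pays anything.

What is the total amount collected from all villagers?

Total value 83 ≥ cost 62, so it is built.
Villager 1: others sum to 70; max(0, 62 - 70) = 0.
Villager 2: others sum to 76; max(0, 62 - 76) = 0.
Villager 3: others sum to 66; max(0, 62 - 66) = 0.
Villager 4: others sum to 61; max(0, 62 - 61) = 1.
Villager 5: others sum to 59; max(0, 62 - 59) = 3.
Total collected = 0 + 0 + 0 + 1 + 3 = 4.

4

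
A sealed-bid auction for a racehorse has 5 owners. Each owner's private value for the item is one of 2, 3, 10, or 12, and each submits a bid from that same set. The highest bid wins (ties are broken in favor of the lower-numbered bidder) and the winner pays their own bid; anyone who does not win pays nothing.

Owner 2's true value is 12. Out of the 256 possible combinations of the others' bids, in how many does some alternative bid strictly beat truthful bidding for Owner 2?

54

Others bid (2, 2, 2, 2): truth gives 0; bid 3 gives 9 > 0. Violating.
Others bid (2, 2, 2, 3): truth gives 0; bid 3 gives 9 > 0. Violating.
Others bid (2, 2, 2, 10): truth gives 0; bid 10 gives 2 > 0. Violating.
Others bid (2, 2, 3, 2): truth gives 0; bid 3 gives 9 > 0. Violating.
Others bid (2, 2, 2, 12): truth gives 0; no alternative beats it.
Others bid (2, 2, 3, 12): truth gives 0; no alternative beats it.
(Checking all 256 profiles: 54 have a profitable deviation, 202 do not.)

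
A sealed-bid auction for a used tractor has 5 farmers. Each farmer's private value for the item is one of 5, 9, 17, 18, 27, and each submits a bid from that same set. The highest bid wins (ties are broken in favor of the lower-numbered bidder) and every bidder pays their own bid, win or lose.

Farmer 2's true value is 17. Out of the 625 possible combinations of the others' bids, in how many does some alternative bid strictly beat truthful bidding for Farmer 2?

Others bid (5, 5, 5, 5): truth gives 0; bid 9 gives 8 > 0. Violating.
Others bid (5, 5, 5, 9): truth gives 0; bid 9 gives 8 > 0. Violating.
Others bid (5, 5, 5, 18): truth gives -17; bid 18 gives -1 > -17. Violating.
Others bid (5, 5, 5, 27): truth gives -17; bid 5 gives -5 > -17. Violating.
Others bid (5, 5, 5, 17): truth gives 0; no alternative beats it.
Others bid (5, 5, 9, 17): truth gives 0; no alternative beats it.
(Checking all 625 profiles: 579 have a profitable deviation, 46 do not.)

579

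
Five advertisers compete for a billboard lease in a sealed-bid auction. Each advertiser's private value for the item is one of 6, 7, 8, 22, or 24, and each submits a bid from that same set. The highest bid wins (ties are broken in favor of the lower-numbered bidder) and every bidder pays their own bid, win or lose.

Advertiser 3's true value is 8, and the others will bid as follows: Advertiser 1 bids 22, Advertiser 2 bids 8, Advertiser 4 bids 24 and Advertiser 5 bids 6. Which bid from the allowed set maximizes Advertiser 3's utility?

6

Bid 6: loses but pays 6, utility -6.
Bid 7: loses but pays 7, utility -7.
Bid 8: loses but pays 8, utility -8.
Bid 22: loses but pays 22, utility -22.
Bid 24: wins, pays 24, utility 8 - 24 = -16.
The best choice is 6 with utility -6.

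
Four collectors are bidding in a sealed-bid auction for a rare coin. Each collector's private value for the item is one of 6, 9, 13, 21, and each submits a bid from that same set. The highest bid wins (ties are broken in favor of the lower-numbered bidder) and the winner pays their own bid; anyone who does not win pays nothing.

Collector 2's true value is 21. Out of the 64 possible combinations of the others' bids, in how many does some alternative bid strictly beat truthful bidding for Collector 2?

18

Others bid (6, 6, 6): truth gives 0; bid 9 gives 12 > 0. Violating.
Others bid (6, 6, 9): truth gives 0; bid 9 gives 12 > 0. Violating.
Others bid (6, 6, 13): truth gives 0; bid 13 gives 8 > 0. Violating.
Others bid (6, 9, 6): truth gives 0; bid 9 gives 12 > 0. Violating.
Others bid (6, 6, 21): truth gives 0; no alternative beats it.
Others bid (6, 9, 21): truth gives 0; no alternative beats it.
(Checking all 64 profiles: 18 have a profitable deviation, 46 do not.)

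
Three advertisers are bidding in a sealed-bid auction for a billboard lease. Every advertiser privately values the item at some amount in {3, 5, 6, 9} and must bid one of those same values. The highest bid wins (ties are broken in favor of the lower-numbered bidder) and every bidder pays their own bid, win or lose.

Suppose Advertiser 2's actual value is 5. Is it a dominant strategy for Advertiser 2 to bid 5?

No

Consider the case where Advertiser 1 bids 3 and Advertiser 3 bids 6.
Truthful bid 5: loses but pays 5, utility -5.
Bid 3 instead: loses but pays 3, utility -3.
Since -3 > -5, bidding 3 is strictly better here, so truthful bidding is not dominant.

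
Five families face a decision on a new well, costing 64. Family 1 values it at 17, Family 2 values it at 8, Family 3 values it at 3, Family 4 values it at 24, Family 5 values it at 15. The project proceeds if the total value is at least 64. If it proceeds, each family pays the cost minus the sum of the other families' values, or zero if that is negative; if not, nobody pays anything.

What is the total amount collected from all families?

Total value 67 ≥ cost 64, so it is built.
Family 1: others sum to 50; max(0, 64 - 50) = 14.
Family 2: others sum to 59; max(0, 64 - 59) = 5.
Family 3: others sum to 64; max(0, 64 - 64) = 0.
Family 4: others sum to 43; max(0, 64 - 43) = 21.
Family 5: others sum to 52; max(0, 64 - 52) = 12.
Total collected = 14 + 5 + 0 + 21 + 12 = 52.

52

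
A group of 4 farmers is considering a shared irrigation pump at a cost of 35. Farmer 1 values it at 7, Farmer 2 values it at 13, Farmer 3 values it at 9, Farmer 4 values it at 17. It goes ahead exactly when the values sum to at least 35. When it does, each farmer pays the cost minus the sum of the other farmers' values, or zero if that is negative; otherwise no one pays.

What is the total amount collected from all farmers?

8

Total value 46 ≥ cost 35, so it is built.
Farmer 1: others sum to 39; max(0, 35 - 39) = 0.
Farmer 2: others sum to 33; max(0, 35 - 33) = 2.
Farmer 3: others sum to 37; max(0, 35 - 37) = 0.
Farmer 4: others sum to 29; max(0, 35 - 29) = 6.
Total collected = 0 + 2 + 0 + 6 = 8.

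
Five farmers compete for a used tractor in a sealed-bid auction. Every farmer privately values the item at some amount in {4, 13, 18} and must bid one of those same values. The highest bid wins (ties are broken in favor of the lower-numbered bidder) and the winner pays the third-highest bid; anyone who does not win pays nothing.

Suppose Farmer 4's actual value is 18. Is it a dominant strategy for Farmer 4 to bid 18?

Check each profile of the others' bids and compare truth against every alternative bid.
Others bid (4, 4, 4, 18): truth gives 14, best alternative gives 0.
Others bid (4, 4, 13, 4): truth gives 14, best alternative gives 0.
Others bid (4, 13, 4, 4): truth gives 14, best alternative gives 0.
Others bid (13, 4, 4, 4): truth gives 14, best alternative gives 0.
Others bid (4, 4, 13, 13): truth gives 5, best alternative gives 0.
Others bid (4, 4, 13, 18): truth gives 5, best alternative gives 0.
(Remaining 75 profiles checked similarly; truth is weakly best in each.)
In every case the truthful bid is at least as good as any alternative, so it is a dominant strategy.

Yes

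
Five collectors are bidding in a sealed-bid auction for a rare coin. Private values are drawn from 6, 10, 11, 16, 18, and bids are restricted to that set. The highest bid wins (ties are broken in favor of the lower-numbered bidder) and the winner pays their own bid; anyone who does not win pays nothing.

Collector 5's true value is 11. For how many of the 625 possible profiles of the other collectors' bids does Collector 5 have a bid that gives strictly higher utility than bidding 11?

Others bid (6, 6, 6, 6): truth gives 0; bid 10 gives 1 > 0. Violating.
Others bid (6, 6, 6, 10): truth gives 0; no alternative beats it.
Others bid (6, 6, 6, 11): truth gives 0; no alternative beats it.
(Checking all 625 profiles: 1 has a profitable deviation, 624 do not.)

1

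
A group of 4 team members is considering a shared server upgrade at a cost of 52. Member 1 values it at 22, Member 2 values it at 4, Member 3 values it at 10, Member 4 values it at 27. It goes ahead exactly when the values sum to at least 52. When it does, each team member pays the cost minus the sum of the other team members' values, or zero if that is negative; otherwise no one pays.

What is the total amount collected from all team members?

27

Total value 63 ≥ cost 52, so it is built.
Member 1: others sum to 41; max(0, 52 - 41) = 11.
Member 2: others sum to 59; max(0, 52 - 59) = 0.
Member 3: others sum to 53; max(0, 52 - 53) = 0.
Member 4: others sum to 36; max(0, 52 - 36) = 16.
Total collected = 11 + 0 + 0 + 16 = 27.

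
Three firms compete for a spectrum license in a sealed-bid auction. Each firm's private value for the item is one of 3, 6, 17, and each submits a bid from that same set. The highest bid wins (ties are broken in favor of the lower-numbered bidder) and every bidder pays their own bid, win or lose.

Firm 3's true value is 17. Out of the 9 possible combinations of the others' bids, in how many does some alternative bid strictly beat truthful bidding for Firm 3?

6

Others bid (3, 3): truth gives 0; bid 6 gives 11 > 0. Violating.
Others bid (3, 17): truth gives -17; bid 3 gives -3 > -17. Violating.
Others bid (6, 17): truth gives -17; bid 3 gives -3 > -17. Violating.
Others bid (17, 3): truth gives -17; bid 3 gives -3 > -17. Violating.
Others bid (3, 6): truth gives 0; no alternative beats it.
Others bid (6, 3): truth gives 0; no alternative beats it.
(Checking all 9 profiles: 6 have a profitable deviation, 3 do not.)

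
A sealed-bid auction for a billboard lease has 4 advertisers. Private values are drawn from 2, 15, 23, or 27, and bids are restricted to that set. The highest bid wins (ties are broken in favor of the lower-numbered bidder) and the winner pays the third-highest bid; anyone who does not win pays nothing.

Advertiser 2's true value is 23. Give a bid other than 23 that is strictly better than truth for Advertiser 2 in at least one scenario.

27

Suppose Advertiser 1 bids 2, Advertiser 3 bids 2 and Advertiser 4 bids 27.
Bid 23: loses, pays 0, utility 0.
Bid 27: wins, pays 2, utility 23 - 2 = 21.
So bidding 27 beats truth here (21 > 0).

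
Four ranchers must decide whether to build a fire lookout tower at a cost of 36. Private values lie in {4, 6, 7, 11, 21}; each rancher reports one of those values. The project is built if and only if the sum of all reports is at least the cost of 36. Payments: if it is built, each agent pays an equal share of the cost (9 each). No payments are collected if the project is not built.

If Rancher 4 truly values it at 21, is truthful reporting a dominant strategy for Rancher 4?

Check each profile of the others' reports and compare truth against every alternative report.
Others report (4, 4, 7): truth gives 12, best alternative gives 0.
Others report (4, 4, 11): truth gives 12, best alternative gives 0.
Others report (4, 6, 6): truth gives 12, best alternative gives 0.
Others report (4, 6, 7): truth gives 12, best alternative gives 0.
Others report (4, 6, 11): truth gives 12, best alternative gives 0.
Others report (4, 7, 4): truth gives 12, best alternative gives 0.
(Remaining 119 profiles checked similarly; truth is weakly best in each.)
In every case the truthful report is at least as good as any alternative, so it is a dominant strategy.

Yes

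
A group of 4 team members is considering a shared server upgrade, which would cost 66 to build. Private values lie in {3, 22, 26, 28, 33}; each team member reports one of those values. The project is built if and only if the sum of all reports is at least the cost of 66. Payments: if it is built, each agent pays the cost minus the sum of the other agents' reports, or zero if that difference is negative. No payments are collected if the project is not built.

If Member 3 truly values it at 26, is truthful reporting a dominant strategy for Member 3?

Yes

Check each profile of the others' reports and compare truth against every alternative report.
Others report (3, 33, 33): truth gives 26, best alternative gives 26.
Others report (22, 22, 22): truth gives 26, best alternative gives 26.
Others report (22, 22, 26): truth gives 26, best alternative gives 26.
Others report (22, 22, 28): truth gives 26, best alternative gives 26.
Others report (22, 22, 33): truth gives 26, best alternative gives 26.
Others report (22, 26, 22): truth gives 26, best alternative gives 26.
(Remaining 119 profiles checked similarly; truth is weakly best in each.)
In every case the truthful report is at least as good as any alternative, so it is a dominant strategy.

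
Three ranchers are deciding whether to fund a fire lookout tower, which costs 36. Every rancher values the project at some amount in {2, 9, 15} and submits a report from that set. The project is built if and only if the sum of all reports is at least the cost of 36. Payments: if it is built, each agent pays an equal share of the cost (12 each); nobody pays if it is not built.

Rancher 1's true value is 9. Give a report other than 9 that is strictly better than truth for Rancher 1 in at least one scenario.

Suppose Rancher 2 reports 15 and Rancher 3 reports 15.
Report 9: project built, pays 12, utility 9 - 12 = -3.
Report 2: project not built, utility 0.
So reporting 2 beats truth here (0 > -3).

2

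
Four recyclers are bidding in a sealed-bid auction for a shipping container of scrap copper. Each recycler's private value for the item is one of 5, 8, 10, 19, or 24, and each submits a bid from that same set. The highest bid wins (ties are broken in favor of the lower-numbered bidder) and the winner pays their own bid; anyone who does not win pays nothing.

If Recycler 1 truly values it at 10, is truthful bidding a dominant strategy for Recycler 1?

Consider the case where Recycler 2 bids 5, Recycler 3 bids 5 and Recycler 4 bids 5.
Truthful bid 10: wins, pays 10, utility 10 - 10 = 0.
Bid 5 instead: wins, pays 5, utility 10 - 5 = 5.
Since 5 > 0, bidding 5 is strictly better here, so truthful bidding is not dominant.

No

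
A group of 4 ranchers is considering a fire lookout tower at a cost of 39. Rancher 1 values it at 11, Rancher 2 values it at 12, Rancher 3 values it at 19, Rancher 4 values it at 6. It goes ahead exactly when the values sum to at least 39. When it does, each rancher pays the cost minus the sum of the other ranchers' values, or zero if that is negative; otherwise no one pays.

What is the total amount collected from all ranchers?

15

Total value 48 ≥ cost 39, so it is built.
Rancher 1: others sum to 37; max(0, 39 - 37) = 2.
Rancher 2: others sum to 36; max(0, 39 - 36) = 3.
Rancher 3: others sum to 29; max(0, 39 - 29) = 10.
Rancher 4: others sum to 42; max(0, 39 - 42) = 0.
Total collected = 2 + 3 + 10 + 0 = 15.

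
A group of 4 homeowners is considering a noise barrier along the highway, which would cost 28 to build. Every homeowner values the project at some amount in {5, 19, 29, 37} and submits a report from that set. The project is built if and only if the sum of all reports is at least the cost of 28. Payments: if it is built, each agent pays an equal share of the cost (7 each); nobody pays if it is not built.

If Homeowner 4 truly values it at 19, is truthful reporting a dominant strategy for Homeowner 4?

Check each profile of the others' reports and compare truth against every alternative report.
Others report (5, 5, 5): truth gives 12, best alternative gives 12.
Others report (5, 5, 19): truth gives 12, best alternative gives 12.
Others report (5, 5, 29): truth gives 12, best alternative gives 12.
Others report (5, 5, 37): truth gives 12, best alternative gives 12.
Others report (5, 19, 5): truth gives 12, best alternative gives 12.
Others report (5, 19, 19): truth gives 12, best alternative gives 12.
(Remaining 58 profiles checked similarly; truth is weakly best in each.)
In every case the truthful report is at least as good as any alternative, so it is a dominant strategy.

Yes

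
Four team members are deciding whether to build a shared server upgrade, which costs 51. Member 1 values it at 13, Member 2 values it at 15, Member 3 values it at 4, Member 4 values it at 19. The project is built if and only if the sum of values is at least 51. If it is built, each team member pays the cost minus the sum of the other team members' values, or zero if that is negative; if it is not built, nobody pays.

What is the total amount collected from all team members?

Total value 51 ≥ cost 51, so it is built.
Member 1: others sum to 38; max(0, 51 - 38) = 13.
Member 2: others sum to 36; max(0, 51 - 36) = 15.
Member 3: others sum to 47; max(0, 51 - 47) = 4.
Member 4: others sum to 32; max(0, 51 - 32) = 19.
Total collected = 13 + 15 + 4 + 19 = 51.

51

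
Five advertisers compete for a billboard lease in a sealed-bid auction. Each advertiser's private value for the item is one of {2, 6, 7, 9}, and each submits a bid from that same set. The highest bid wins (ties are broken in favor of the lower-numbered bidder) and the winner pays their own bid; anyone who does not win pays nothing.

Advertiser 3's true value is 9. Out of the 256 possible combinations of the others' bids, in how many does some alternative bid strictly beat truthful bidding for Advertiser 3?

Others bid (2, 2, 2, 2): truth gives 0; bid 6 gives 3 > 0. Violating.
Others bid (2, 2, 2, 6): truth gives 0; bid 6 gives 3 > 0. Violating.
Others bid (2, 2, 2, 7): truth gives 0; bid 7 gives 2 > 0. Violating.
Others bid (2, 2, 6, 2): truth gives 0; bid 6 gives 3 > 0. Violating.
Others bid (2, 2, 2, 9): truth gives 0; no alternative beats it.
Others bid (2, 2, 6, 9): truth gives 0; no alternative beats it.
(Checking all 256 profiles: 36 have a profitable deviation, 220 do not.)

36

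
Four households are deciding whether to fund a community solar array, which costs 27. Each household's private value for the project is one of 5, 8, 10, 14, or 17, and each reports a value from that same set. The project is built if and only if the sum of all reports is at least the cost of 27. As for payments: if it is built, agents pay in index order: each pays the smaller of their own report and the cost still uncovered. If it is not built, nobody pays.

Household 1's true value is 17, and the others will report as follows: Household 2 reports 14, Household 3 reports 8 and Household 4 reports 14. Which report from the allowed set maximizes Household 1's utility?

5

Report 5: project built, pays 5, utility 17 - 5 = 12.
Report 8: project built, pays 8, utility 17 - 8 = 9.
Report 10: project built, pays 10, utility 17 - 10 = 7.
Report 14: project built, pays 14, utility 17 - 14 = 3.
Report 17: project built, pays 17, utility 17 - 17 = 0.
The best choice is 5 with utility 12.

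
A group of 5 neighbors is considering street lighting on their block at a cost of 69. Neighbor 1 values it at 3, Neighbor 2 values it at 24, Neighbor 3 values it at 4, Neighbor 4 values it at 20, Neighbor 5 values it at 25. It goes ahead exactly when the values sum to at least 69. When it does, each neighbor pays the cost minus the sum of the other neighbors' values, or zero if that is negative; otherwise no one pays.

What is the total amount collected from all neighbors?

48

Total value 76 ≥ cost 69, so it is built.
Neighbor 1: others sum to 73; max(0, 69 - 73) = 0.
Neighbor 2: others sum to 52; max(0, 69 - 52) = 17.
Neighbor 3: others sum to 72; max(0, 69 - 72) = 0.
Neighbor 4: others sum to 56; max(0, 69 - 56) = 13.
Neighbor 5: others sum to 51; max(0, 69 - 51) = 18.
Total collected = 0 + 17 + 0 + 13 + 18 = 48.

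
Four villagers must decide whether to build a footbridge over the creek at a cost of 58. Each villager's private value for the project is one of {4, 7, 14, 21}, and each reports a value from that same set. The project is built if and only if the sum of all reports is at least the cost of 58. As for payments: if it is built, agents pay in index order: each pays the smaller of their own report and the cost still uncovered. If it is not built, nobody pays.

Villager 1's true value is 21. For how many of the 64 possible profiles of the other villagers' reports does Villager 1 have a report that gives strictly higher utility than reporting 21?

Others report (4, 21, 21): truth gives 0; report 14 gives 7 > 0. Violating.
Others report (7, 21, 21): truth gives 0; report 14 gives 7 > 0. Violating.
Others report (14, 14, 21): truth gives 0; report 14 gives 7 > 0. Violating.
Others report (14, 21, 14): truth gives 0; report 14 gives 7 > 0. Violating.
Others report (4, 4, 4): truth gives 0; no alternative beats it.
Others report (4, 4, 7): truth gives 0; no alternative beats it.
(Checking all 64 profiles: 13 have a profitable deviation, 51 do not.)

13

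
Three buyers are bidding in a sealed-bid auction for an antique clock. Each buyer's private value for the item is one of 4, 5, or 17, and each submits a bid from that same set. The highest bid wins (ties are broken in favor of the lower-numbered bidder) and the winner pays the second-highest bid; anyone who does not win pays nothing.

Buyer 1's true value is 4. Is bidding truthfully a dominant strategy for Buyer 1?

Yes

Check each profile of the others' bids and compare truth against every alternative bid.
Others bid (4, 5): truth gives 0, best alternative gives -1.
Others bid (5, 4): truth gives 0, best alternative gives -1.
Others bid (5, 5): truth gives 0, best alternative gives -1.
Others bid (4, 4): truth gives 0, best alternative gives 0.
Others bid (4, 17): truth gives 0, best alternative gives 0.
Others bid (5, 17): truth gives 0, best alternative gives 0.
(Remaining 3 profiles checked similarly; truth is weakly best in each.)
In every case the truthful bid is at least as good as any alternative, so it is a dominant strategy.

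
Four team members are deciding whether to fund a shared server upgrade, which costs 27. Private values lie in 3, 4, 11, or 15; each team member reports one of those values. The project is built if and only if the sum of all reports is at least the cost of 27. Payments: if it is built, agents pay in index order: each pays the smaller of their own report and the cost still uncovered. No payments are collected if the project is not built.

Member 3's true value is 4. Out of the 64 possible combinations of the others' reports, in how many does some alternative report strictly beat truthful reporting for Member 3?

Others report (3, 11, 11): truth gives 0; report 3 gives 1 > 0. Violating.
Others report (3, 11, 15): truth gives 0; report 3 gives 1 > 0. Violating.
Others report (3, 15, 11): truth gives 0; report 3 gives 1 > 0. Violating.
Others report (3, 15, 15): truth gives 0; report 3 gives 1 > 0. Violating.
Others report (3, 3, 3): truth gives 0; no alternative beats it.
Others report (3, 3, 4): truth gives 0; no alternative beats it.
(Checking all 64 profiles: 20 have a profitable deviation, 44 do not.)

20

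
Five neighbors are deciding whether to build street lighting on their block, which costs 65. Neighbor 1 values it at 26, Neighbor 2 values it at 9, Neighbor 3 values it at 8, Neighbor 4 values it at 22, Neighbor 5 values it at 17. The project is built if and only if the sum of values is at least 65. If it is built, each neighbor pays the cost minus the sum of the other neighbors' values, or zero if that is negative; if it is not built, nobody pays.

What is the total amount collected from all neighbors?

14

Total value 82 ≥ cost 65, so it is built.
Neighbor 1: others sum to 56; max(0, 65 - 56) = 9.
Neighbor 2: others sum to 73; max(0, 65 - 73) = 0.
Neighbor 3: others sum to 74; max(0, 65 - 74) = 0.
Neighbor 4: others sum to 60; max(0, 65 - 60) = 5.
Neighbor 5: others sum to 65; max(0, 65 - 65) = 0.
Total collected = 9 + 0 + 0 + 5 + 0 = 14.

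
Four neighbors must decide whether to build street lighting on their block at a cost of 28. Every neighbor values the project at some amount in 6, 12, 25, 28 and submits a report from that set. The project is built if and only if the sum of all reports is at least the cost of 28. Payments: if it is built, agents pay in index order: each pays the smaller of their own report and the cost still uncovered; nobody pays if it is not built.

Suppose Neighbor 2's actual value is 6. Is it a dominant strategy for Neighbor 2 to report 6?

Yes

Check each profile of the others' reports and compare truth against every alternative report.
Others report (6, 6, 6): truth gives 0, best alternative gives -6.
Others report (6, 6, 12): truth gives 0, best alternative gives -6.
Others report (6, 6, 25): truth gives 0, best alternative gives -6.
Others report (6, 6, 28): truth gives 0, best alternative gives -6.
Others report (6, 12, 6): truth gives 0, best alternative gives -6.
Others report (6, 12, 12): truth gives 0, best alternative gives -6.
(Remaining 58 profiles checked similarly; truth is weakly best in each.)
In every case the truthful report is at least as good as any alternative, so it is a dominant strategy.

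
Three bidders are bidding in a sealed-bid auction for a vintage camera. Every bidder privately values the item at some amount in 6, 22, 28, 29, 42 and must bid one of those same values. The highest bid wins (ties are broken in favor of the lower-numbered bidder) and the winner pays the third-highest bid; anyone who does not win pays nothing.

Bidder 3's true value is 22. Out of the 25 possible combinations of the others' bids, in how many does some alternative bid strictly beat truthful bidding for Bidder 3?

Others bid (6, 22): truth gives 0; bid 28 gives 16 > 0. Violating.
Others bid (6, 28): truth gives 0; bid 29 gives 16 > 0. Violating.
Others bid (6, 29): truth gives 0; bid 42 gives 16 > 0. Violating.
Others bid (22, 6): truth gives 0; bid 28 gives 16 > 0. Violating.
Others bid (6, 6): truth gives 16; no alternative beats it.
Others bid (6, 42): truth gives 0; no alternative beats it.
(Checking all 25 profiles: 6 have a profitable deviation, 19 do not.)

6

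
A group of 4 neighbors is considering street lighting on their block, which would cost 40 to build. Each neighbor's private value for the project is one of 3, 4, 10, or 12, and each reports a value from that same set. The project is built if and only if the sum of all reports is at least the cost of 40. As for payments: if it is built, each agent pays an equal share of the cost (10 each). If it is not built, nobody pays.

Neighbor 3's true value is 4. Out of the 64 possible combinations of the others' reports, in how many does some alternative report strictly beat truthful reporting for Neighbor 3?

1

Others report (12, 12, 12): truth gives -6; report 3 gives 0 > -6. Violating.
Others report (3, 3, 3): truth gives 0; no alternative beats it.
Others report (3, 3, 4): truth gives 0; no alternative beats it.
(Checking all 64 profiles: 1 has a profitable deviation, 63 do not.)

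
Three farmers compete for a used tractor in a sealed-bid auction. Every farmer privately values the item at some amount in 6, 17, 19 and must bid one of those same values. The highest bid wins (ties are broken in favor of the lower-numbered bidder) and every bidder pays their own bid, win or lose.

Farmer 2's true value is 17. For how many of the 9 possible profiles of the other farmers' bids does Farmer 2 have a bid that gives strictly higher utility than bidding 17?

Others bid (6, 19): truth gives -17; bid 19 gives -2 > -17. Violating.
Others bid (17, 6): truth gives -17; bid 19 gives -2 > -17. Violating.
Others bid (17, 17): truth gives -17; bid 19 gives -2 > -17. Violating.
Others bid (17, 19): truth gives -17; bid 19 gives -2 > -17. Violating.
Others bid (6, 6): truth gives 0; no alternative beats it.
Others bid (6, 17): truth gives 0; no alternative beats it.
(Checking all 9 profiles: 7 have a profitable deviation, 2 do not.)

7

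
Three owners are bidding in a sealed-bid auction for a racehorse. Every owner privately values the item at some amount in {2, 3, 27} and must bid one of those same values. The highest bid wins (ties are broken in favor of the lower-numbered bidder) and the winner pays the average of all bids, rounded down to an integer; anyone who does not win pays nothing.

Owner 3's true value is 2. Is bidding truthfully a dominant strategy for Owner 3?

Yes

Check each profile of the others' bids and compare truth against every alternative bid.
Others bid (2, 2): truth gives 0, best alternative gives 0.
Others bid (2, 3): truth gives 0, best alternative gives 0.
Others bid (2, 27): truth gives 0, best alternative gives 0.
Others bid (3, 2): truth gives 0, best alternative gives 0.
Others bid (3, 3): truth gives 0, best alternative gives 0.
Others bid (3, 27): truth gives 0, best alternative gives 0.
(Remaining 3 profiles checked similarly; truth is weakly best in each.)
In every case the truthful bid is at least as good as any alternative, so it is a dominant strategy.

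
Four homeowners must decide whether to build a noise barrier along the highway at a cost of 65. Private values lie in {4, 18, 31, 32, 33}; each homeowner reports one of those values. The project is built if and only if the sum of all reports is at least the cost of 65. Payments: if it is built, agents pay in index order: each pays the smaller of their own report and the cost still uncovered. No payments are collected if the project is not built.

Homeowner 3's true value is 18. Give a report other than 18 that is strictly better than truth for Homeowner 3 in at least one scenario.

4

Suppose Homeowner 1 reports 4, Homeowner 2 reports 31 and Homeowner 4 reports 31.
Report 18: project built, pays 18, utility 18 - 18 = 0.
Report 4: project built, pays 4, utility 18 - 4 = 14.
So reporting 4 beats truth here (14 > 0).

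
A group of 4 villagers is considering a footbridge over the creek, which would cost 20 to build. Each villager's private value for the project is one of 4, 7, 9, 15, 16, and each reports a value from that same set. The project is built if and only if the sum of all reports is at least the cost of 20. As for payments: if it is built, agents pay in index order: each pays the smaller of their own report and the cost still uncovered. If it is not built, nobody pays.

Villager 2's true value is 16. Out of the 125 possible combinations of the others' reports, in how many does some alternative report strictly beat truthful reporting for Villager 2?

Others report (4, 4, 4): truth gives 0; report 9 gives 7 > 0. Violating.
Others report (4, 4, 7): truth gives 0; report 7 gives 9 > 0. Violating.
Others report (4, 4, 9): truth gives 0; report 4 gives 12 > 0. Violating.
Others report (4, 4, 15): truth gives 0; report 4 gives 12 > 0. Violating.
Others report (16, 4, 4): truth gives 12; no alternative beats it.
Others report (16, 4, 7): truth gives 12; no alternative beats it.
(Checking all 125 profiles: 100 have a profitable deviation, 25 do not.)

100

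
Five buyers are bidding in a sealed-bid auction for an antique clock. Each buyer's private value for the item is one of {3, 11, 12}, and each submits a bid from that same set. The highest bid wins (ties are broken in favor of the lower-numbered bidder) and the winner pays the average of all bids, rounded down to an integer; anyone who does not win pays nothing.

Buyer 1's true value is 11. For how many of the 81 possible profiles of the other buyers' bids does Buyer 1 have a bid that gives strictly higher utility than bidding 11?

Others bid (3, 3, 3, 3): truth gives 7; bid 3 gives 8 > 7. Violating.
Others bid (3, 3, 3, 12): truth gives 0; bid 12 gives 5 > 0. Violating.
Others bid (3, 3, 11, 12): truth gives 0; bid 12 gives 3 > 0. Violating.
Others bid (3, 3, 12, 3): truth gives 0; bid 12 gives 5 > 0. Violating.
Others bid (3, 3, 3, 11): truth gives 5; no alternative beats it.
Others bid (3, 3, 11, 3): truth gives 5; no alternative beats it.
(Checking all 81 profiles: 51 have a profitable deviation, 30 do not.)

51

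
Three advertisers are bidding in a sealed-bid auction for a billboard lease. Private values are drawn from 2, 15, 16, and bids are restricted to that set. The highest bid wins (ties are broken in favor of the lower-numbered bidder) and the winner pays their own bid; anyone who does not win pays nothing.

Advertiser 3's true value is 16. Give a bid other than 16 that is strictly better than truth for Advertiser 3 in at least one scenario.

15

Suppose Advertiser 1 bids 2 and Advertiser 2 bids 2.
Bid 16: wins, pays 16, utility 16 - 16 = 0.
Bid 15: wins, pays 15, utility 16 - 15 = 1.
So bidding 15 beats truth here (1 > 0).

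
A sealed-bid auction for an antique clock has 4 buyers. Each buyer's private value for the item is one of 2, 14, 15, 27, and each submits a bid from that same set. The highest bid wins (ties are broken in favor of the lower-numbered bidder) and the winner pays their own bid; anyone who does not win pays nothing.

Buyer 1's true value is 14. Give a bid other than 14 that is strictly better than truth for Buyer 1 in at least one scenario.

2

Suppose Buyer 2 bids 2, Buyer 3 bids 2 and Buyer 4 bids 2.
Bid 14: wins, pays 14, utility 14 - 14 = 0.
Bid 2: wins, pays 2, utility 14 - 2 = 12.
So bidding 2 beats truth here (12 > 0).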